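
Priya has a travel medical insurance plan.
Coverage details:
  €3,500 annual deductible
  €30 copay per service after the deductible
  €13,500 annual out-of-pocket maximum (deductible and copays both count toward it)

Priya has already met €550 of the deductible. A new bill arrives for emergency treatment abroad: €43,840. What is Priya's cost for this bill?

Remaining deductible: €3,500 − €550 = €2,950.
That leaves €43,840 − €2,950 = €40,890 for the copay.
Copay on this service: €30.
Traveler responsibility before any cap: €2,950 + €30 = €2,980.
Total out-of-pocket so far would be €550 + €2,980 = €3,530, below the €13,500 cap — no reduction.

€2,980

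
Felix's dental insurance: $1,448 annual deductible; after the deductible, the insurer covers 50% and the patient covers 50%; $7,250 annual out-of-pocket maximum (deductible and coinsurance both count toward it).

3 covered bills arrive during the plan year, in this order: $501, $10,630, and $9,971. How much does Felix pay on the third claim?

#1 ($501): entire amount goes to the deductible. Patient owes $501 (running OOP $501).
#2 ($10,630): deductible takes $947, $9,683 remains; patient's 50% is $4,841.50. Cost to patient: $5,788.50. OOP to date $6,289.50.
#3 ($9,971): deductible already satisfied, so patient's share is 50% × $9,971 = $4,985.50. Adding that to $6,289.50 gives $11,275, past the $7,250 cap; patient pays only $7,250 − $6,289.50 = $960.50.

$960.50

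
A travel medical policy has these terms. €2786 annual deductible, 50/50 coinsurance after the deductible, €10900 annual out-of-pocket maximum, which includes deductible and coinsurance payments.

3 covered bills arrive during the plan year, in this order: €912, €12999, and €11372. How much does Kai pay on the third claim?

€2551.50

#1 (€912): all of it applies to the deductible. Traveler pays €912; OOP now €912.
#2 (€12999): €1874 to deductible, leaving €11125; coinsurance €11125 × 50% = €5562.50. Cost to traveler: €7436.50. OOP to date €8348.50.
#3 (€11372): 50% coinsurance on €11372 = €5686. Adding that to €8348.50 gives €14034.50, past the €10900 cap; traveler pays only €10900 − €8348.50 = €2551.50.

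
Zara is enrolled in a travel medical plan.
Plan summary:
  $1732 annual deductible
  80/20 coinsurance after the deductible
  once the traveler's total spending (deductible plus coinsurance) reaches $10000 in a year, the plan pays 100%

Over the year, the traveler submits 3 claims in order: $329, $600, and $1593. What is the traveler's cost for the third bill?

Bill 1, $329: entire amount goes to the deductible. Traveler pays $329; OOP now $329.
Bill 2, $600: all of it applies to the deductible. Traveler pays $600; OOP now $929.
Bill 3, $1593: deductible takes $803, $790 remains; 20% of $790 = $158. Cost to traveler: $961. OOP to date $1890.

$961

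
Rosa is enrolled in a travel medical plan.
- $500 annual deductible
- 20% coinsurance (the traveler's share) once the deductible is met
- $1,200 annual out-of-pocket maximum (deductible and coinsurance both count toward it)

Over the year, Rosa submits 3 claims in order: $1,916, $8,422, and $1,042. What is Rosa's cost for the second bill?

Bill 1, $1,916: $500 to deductible, leaving $1,416; 20% of $1,416 = $283.20. Traveler owes $783.20 (running OOP $783.20).
Bill 2, $8,422: deductible met; 20% of $8,422 = $1,684.40. Adding that to $783.20 gives $2,467.60, past the $1,200 cap; traveler pays only $1,200 − $783.20 = $416.80.

$416.80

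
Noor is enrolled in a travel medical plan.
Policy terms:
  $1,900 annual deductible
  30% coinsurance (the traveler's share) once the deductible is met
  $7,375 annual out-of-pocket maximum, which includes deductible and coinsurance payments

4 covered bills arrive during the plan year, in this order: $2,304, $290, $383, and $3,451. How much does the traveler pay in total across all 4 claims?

#1 ($2,304): $1,900 finishes the deductible; $404 goes to coinsurance; 30% of $404 = $121.20. Traveler owes $2,021.20 (running OOP $2,021.20).
#2 ($290): deductible met; 30% of $290 = $87. Traveler pays $87; OOP now $2,108.20.
#3 ($383): 30% coinsurance on $383 = $114.90. Traveler pays $114.90; OOP now $2,223.10.
#4 ($3,451): deductible met; 30% of $3,451 = $1,035.30. Traveler owes $1,035.30 (running OOP $3,258.40).
Total paid by the traveler: $2,021.20 + $87 + $114.90 + $1,035.30 = $3,258.40.

$3,258.40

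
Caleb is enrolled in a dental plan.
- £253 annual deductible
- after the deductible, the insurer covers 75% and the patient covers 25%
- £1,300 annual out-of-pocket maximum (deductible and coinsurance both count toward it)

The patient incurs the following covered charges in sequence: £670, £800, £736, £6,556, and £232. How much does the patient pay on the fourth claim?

£558.75

Claim 1 (£670): deductible takes £253, £417 remains; coinsurance £417 × 25% = £104.25. Patient owes £357.25 (running OOP £357.25).
Claim 2 (£800): deductible already satisfied, so patient's share is 25% × £800 = £200. Patient pays £200; OOP now £557.25.
Claim 3 (£736): 25% coinsurance on £736 = £184. Patient owes £184 (running OOP £741.25).
Claim 4 (£6,556): deductible met; 25% of £6,556 = £1,639. OOP would hit £2,380.25 > £1,300, so the cap limits the patient to £1,300 − £741.25 = £558.75.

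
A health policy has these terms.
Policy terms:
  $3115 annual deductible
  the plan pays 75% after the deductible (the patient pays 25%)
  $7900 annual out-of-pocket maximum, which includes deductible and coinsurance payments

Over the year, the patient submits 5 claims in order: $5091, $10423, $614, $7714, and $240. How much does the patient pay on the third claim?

Claim 1 — $5091: $3115 finishes the deductible; $1976 goes to coinsurance; coinsurance $1976 × 25% = $494. Patient pays $3609; OOP now $3609.
Claim 2 — $10423: deductible met; 25% of $10423 = $2605.75. Cost to patient: $2605.75. OOP to date $6214.75.
Claim 3 — $614: 25% coinsurance on $614 = $153.50. Cost to patient: $153.50. OOP to date $6368.25.

$153.50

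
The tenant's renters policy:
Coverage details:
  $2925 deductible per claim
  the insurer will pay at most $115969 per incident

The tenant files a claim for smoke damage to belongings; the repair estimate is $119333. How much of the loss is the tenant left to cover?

$3364

Subtract the deductible: $119333 − $2925 = $116408.
The $115969 per-incident cap binds; insurer pays $115969.
Tenant's share is the uncovered remainder: $119333 − $115969 = $3364.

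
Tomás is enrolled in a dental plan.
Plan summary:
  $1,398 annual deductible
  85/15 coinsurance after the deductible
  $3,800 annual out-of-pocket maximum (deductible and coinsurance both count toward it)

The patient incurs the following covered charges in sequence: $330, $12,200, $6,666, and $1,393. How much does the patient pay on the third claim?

#1 ($330): fully absorbed by the deductible. Cost to patient: $330. OOP to date $330.
#2 ($12,200): deductible takes $1,068, $11,132 remains; patient's 15% is $1,669.80. Cost to patient: $2,737.80. OOP to date $3,067.80.
#3 ($6,666): deductible met; 15% of $6,666 = $999.90. Adding that to $3,067.80 gives $4,067.70, past the $3,800 cap; patient pays only $3,800 − $3,067.80 = $732.20.

$732.20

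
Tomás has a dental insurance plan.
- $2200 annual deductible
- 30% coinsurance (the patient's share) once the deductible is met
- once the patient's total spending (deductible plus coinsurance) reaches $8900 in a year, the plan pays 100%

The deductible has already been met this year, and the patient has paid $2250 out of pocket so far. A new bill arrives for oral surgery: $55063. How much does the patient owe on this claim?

$6650

The deductible is already satisfied, so the full bill goes to coinsurance.
Patient's 30% share of $55063 is $16518.90.
That would bring total out-of-pocket to $18768.90, past the $8900 cap. The patient is capped at $8900 − $2250 = $6650 on this claim.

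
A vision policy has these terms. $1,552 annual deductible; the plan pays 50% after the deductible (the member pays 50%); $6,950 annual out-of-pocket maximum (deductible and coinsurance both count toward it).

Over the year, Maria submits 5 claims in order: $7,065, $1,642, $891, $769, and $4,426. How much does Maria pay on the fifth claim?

$990.50

Claim 1 ($7,065): $1,552 to deductible, leaving $5,513; member's 50% is $2,756.50. Member pays $4,308.50; OOP now $4,308.50.
Claim 2 ($1,642): deductible already satisfied, so member's share is 50% × $1,642 = $821. Member pays $821; OOP now $5,129.50.
Claim 3 ($891): 50% coinsurance on $891 = $445.50. Member pays $445.50; OOP now $5,575.
Claim 4 ($769): deductible already satisfied, so member's share is 50% × $769 = $384.50. Member owes $384.50 (running OOP $5,959.50).
Claim 5 ($4,426): 50% coinsurance on $4,426 = $2,213. That would push OOP to $8,172.50, over the $6,950 cap, so member pays $6,950 − $5,959.50 = $990.50.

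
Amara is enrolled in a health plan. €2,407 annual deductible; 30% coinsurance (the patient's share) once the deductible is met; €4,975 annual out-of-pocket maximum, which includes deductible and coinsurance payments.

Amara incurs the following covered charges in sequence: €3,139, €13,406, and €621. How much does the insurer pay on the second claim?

€11,057.60

#1 (€3,139): €2,407 finishes the deductible; €732 goes to coinsurance; 30% of €732 = €219.60. Patient owes €2,626.60 (running OOP €2,626.60). Insurer: €3,139 − €2,626.60 = €512.40.
#2 (€13,406): deductible already satisfied, so patient's share is 30% × €13,406 = €4,021.80. That would push OOP to €6,648.40, over the €4,975 cap, so patient pays €4,975 − €2,626.60 = €2,348.40. Insurer: €13,406 − €2,348.40 = €11,057.60.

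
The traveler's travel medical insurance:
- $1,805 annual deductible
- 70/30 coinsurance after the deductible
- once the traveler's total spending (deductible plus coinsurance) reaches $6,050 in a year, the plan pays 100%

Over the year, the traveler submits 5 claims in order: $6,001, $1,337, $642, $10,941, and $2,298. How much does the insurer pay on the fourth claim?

$8,548.50

Claim 1 — $6,001: deductible takes $1,805, $4,196 remains; traveler's 30% is $1,258.80. Traveler owes $3,063.80 (running OOP $3,063.80). Insurer: $6,001 − $3,063.80 = $2,937.20.
Claim 2 — $1,337: deductible met; 30% of $1,337 = $401.10. Traveler owes $401.10 (running OOP $3,464.90). Plan pays $1,337 − $401.10 = $935.90.
Claim 3 — $642: deductible met; 30% of $642 = $192.60. Traveler owes $192.60 (running OOP $3,657.50). Plan pays $642 − $192.60 = $449.40.
Claim 4 — $10,941: deductible already satisfied, so traveler's share is 30% × $10,941 = $3,282.30. Adding that to $3,657.50 gives $6,939.80, past the $6,050 cap; traveler pays only $6,050 − $3,657.50 = $2,392.50. Plan pays $10,941 − $2,392.50 = $8,548.50.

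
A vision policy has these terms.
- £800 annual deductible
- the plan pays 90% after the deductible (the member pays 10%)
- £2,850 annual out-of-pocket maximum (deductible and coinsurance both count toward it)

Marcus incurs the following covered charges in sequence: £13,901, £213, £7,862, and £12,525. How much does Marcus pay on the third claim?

£718.60

#1 (£13,901): £800 finishes the deductible; £13,101 goes to coinsurance; member's 10% is £1,310.10. Cost to member: £2,110.10. OOP to date £2,110.10.
#2 (£213): deductible already satisfied, so member's share is 10% × £213 = £21.30. Member owes £21.30 (running OOP £2,131.40).
#3 (£7,862): 10% coinsurance on £7,862 = £786.20. OOP would hit £2,917.60 > £2,850, so the cap limits the member to £2,850 − £2,131.40 = £718.60.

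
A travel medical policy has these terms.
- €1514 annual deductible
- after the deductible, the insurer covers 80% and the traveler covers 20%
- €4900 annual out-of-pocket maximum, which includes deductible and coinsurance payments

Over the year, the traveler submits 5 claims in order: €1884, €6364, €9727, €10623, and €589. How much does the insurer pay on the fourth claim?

€10529.20

Claim 1 (€1884): €1514 finishes the deductible; €370 goes to coinsurance; traveler's 20% is €74. Cost to traveler: €1588. OOP to date €1588. Plan pays €1884 − €1588 = €296.
Claim 2 (€6364): deductible met; 20% of €6364 = €1272.80. Cost to traveler: €1272.80. OOP to date €2860.80. Insurer: €6364 − €1272.80 = €5091.20.
Claim 3 (€9727): 20% coinsurance on €9727 = €1945.40. Traveler owes €1945.40 (running OOP €4806.20). Plan pays €9727 − €1945.40 = €7781.60.
Claim 4 (€10623): deductible met; 20% of €10623 = €2124.60. Adding that to €4806.20 gives €6930.80, past the €4900 cap; traveler pays only €4900 − €4806.20 = €93.80. Plan pays €10623 − €93.80 = €10529.20.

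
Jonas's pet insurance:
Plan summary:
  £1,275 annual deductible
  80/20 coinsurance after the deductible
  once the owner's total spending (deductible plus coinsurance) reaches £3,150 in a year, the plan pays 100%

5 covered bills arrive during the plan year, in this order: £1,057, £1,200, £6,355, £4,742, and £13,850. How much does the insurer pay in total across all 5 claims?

#1 (£1,057): fully absorbed by the deductible. Owner owes £1,057 (running OOP £1,057). Plan pays £1,057 − £1,057 = £0.
#2 (£1,200): deductible takes £218, £982 remains; owner's 20% is £196.40. Owner pays £414.40; OOP now £1,471.40. Plan pays £1,200 − £414.40 = £785.60.
#3 (£6,355): 20% coinsurance on £6,355 = £1,271. Cost to owner: £1,271. OOP to date £2,742.40. Insurer: £6,355 − £1,271 = £5,084.
#4 (£4,742): deductible met; 20% of £4,742 = £948.40. That would push OOP to £3,690.80, over the £3,150 cap, so owner pays £3,150 − £2,742.40 = £407.60. Plan pays £4,742 − £407.60 = £4,334.40.
#5 (£13,850): deductible already satisfied, so owner's share is 20% × £13,850 = £2,770. That would push OOP to £5,920, over the £3,150 cap, so owner pays £3,150 − £3,150 = £0. Insurer: £13,850 − £0 = £13,850.
Insurer total: £0 + £785.60 + £5,084 + £4,334.40 + £13,850 = £24,054.

£24,054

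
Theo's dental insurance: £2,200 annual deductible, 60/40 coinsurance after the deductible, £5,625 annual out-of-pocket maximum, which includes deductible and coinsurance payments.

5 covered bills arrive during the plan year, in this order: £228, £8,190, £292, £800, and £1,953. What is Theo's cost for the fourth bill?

£320

Bill 1, £228: all of it applies to the deductible. Patient owes £228 (running OOP £228).
Bill 2, £8,190: deductible takes £1,972, £6,218 remains; patient's 40% is £2,487.20. Patient owes £4,459.20 (running OOP £4,687.20).
Bill 3, £292: deductible already satisfied, so patient's share is 40% × £292 = £116.80. Patient pays £116.80; OOP now £4,804.
Bill 4, £800: deductible met; 40% of £800 = £320. Patient pays £320; OOP now £5,124.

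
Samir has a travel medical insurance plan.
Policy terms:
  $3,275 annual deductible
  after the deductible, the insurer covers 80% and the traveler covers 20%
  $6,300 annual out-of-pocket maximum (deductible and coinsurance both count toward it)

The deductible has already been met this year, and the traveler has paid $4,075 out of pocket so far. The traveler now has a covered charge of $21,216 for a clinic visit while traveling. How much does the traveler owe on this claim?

$2,225

With the deductible met, the entire $21,216 is subject to coinsurance.
Traveler's 20% share of $21,216 is $4,243.20.
Year-to-date out-of-pocket would reach $4,075 + $4,243.20 = $8,318.20, above the $6,300 maximum, so the traveler pays only $6,300 − $4,075 = $2,225.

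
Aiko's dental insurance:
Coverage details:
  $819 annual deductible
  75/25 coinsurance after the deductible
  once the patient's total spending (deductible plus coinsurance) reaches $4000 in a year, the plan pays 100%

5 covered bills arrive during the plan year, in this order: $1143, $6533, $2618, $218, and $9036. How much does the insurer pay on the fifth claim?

Claim 1 — $1143: $819 to deductible, leaving $324; 25% of $324 = $81. Cost to patient: $900. OOP to date $900. Insurer: $1143 − $900 = $243.
Claim 2 — $6533: deductible met; 25% of $6533 = $1633.25. Patient pays $1633.25; OOP now $2533.25. Plan pays $6533 − $1633.25 = $4899.75.
Claim 3 — $2618: deductible met; 25% of $2618 = $654.50. Patient pays $654.50; OOP now $3187.75. Insurer: $2618 − $654.50 = $1963.50.
Claim 4 — $218: deductible already satisfied, so patient's share is 25% × $218 = $54.50. Patient pays $54.50; OOP now $3242.25. Plan pays $218 − $54.50 = $163.50.
Claim 5 — $9036: deductible met; 25% of $9036 = $2259. That would push OOP to $5501.25, over the $4000 cap, so patient pays $4000 − $3242.25 = $757.75. Plan pays $9036 − $757.75 = $8278.25.

$8278.25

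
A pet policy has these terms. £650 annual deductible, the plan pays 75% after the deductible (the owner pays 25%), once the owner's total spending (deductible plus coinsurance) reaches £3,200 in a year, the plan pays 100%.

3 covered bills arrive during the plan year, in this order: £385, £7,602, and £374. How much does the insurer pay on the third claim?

£280.50

Claim 1 (£385): fully absorbed by the deductible. Owner pays £385; OOP now £385. Plan pays £385 − £385 = £0.
Claim 2 (£7,602): £265 to deductible, leaving £7,337; owner's 25% is £1,834.25. Cost to owner: £2,099.25. OOP to date £2,484.25. Plan pays £7,602 − £2,099.25 = £5,502.75.
Claim 3 (£374): deductible already satisfied, so owner's share is 25% × £374 = £93.50. Owner pays £93.50; OOP now £2,577.75. Plan pays £374 − £93.50 = £280.50.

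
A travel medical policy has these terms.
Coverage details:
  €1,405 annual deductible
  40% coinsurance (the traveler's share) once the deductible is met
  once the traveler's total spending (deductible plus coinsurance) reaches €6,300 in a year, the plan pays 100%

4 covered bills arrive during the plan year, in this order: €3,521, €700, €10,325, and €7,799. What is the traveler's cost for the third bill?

Claim 1 (€3,521): €1,405 to deductible, leaving €2,116; 40% of €2,116 = €846.40. Cost to traveler: €2,251.40. OOP to date €2,251.40.
Claim 2 (€700): deductible met; 40% of €700 = €280. Traveler owes €280 (running OOP €2,531.40).
Claim 3 (€10,325): deductible met; 40% of €10,325 = €4,130. Adding that to €2,531.40 gives €6,661.40, past the €6,300 cap; traveler pays only €6,300 − €2,531.40 = €3,768.60.

€3,768.60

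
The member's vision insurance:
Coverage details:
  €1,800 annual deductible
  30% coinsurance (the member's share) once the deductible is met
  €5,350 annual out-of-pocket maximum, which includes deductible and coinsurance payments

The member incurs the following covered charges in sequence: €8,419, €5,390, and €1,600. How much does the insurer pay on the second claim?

#1 (€8,419): deductible takes €1,800, €6,619 remains; coinsurance €6,619 × 30% = €1,985.70. Member pays €3,785.70; OOP now €3,785.70. Insurer: €8,419 − €3,785.70 = €4,633.30.
#2 (€5,390): deductible already satisfied, so member's share is 30% × €5,390 = €1,617. Adding that to €3,785.70 gives €5,402.70, past the €5,350 cap; member pays only €5,350 − €3,785.70 = €1,564.30. Insurer: €5,390 − €1,564.30 = €3,825.70.

€3,825.70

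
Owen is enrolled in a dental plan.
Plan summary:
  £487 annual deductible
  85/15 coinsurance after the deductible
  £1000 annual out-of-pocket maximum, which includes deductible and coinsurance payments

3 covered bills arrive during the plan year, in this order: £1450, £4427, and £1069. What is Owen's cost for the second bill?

£368.55

#1 (£1450): deductible takes £487, £963 remains; coinsurance £963 × 15% = £144.45. Patient pays £631.45; OOP now £631.45.
#2 (£4427): 15% coinsurance on £4427 = £664.05. OOP would hit £1295.50 > £1000, so the cap limits the patient to £1000 − £631.45 = £368.55.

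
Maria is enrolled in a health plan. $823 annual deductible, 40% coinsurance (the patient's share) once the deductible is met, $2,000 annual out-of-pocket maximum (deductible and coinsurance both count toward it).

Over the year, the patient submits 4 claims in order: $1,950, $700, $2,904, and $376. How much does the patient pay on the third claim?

Claim 1 — $1,950: $823 to deductible, leaving $1,127; 40% of $1,127 = $450.80. Cost to patient: $1,273.80. OOP to date $1,273.80.
Claim 2 — $700: deductible met; 40% of $700 = $280. Cost to patient: $280. OOP to date $1,553.80.
Claim 3 — $2,904: deductible met; 40% of $2,904 = $1,161.60. That would push OOP to $2,715.40, over the $2,000 cap, so patient pays $2,000 − $1,553.80 = $446.20.

$446.20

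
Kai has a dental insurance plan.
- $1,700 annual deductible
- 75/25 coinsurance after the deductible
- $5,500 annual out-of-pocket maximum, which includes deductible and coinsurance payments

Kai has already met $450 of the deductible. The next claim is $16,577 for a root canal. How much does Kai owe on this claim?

$5,050

Remaining deductible: $1,700 − $450 = $1,250.
That leaves $16,577 − $1,250 = $15,327 for coinsurance.
25% of $15,327 = $3,831.75 falls to the patient.
So the patient owes $1,250 + $3,831.75 = $5,081.75 before any cap.
Year-to-date out-of-pocket would reach $450 + $5,081.75 = $5,531.75, above the $5,500 maximum, so the patient pays only $5,500 − $450 = $5,050.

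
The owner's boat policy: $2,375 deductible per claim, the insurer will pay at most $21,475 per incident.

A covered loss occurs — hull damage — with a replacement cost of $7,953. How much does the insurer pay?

Subtract the deductible: $7,953 − $2,375 = $5,578.
That's under the $21,475 cap, so the insurer reimburses the full $5,578.

$5,578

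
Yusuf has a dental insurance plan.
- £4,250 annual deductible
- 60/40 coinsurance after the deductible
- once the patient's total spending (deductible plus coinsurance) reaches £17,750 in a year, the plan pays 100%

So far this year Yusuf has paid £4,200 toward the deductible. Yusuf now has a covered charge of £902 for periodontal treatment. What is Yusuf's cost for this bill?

£390.80

Deductible still to meet: £4,250 − £4,200 = £50.
That leaves £902 − £50 = £852 for coinsurance.
Coinsurance: £852 × 40% = £340.80.
Patient responsibility before any cap: £50 + £340.80 = £390.80.
Year-to-date out-of-pocket becomes £4,200 + £390.80 = £4,590.80, still under the £17,750 maximum, so no cap applies.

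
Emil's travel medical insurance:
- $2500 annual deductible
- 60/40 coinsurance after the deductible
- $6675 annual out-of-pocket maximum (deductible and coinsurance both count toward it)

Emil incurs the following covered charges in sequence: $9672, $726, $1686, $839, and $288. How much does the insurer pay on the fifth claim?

$282.20

Bill 1, $9672: $2500 finishes the deductible; $7172 goes to coinsurance; traveler's 40% is $2868.80. Traveler owes $5368.80 (running OOP $5368.80). Insurer: $9672 − $5368.80 = $4303.20.
Bill 2, $726: deductible met; 40% of $726 = $290.40. Traveler owes $290.40 (running OOP $5659.20). Plan pays $726 − $290.40 = $435.60.
Bill 3, $1686: 40% coinsurance on $1686 = $674.40. Traveler pays $674.40; OOP now $6333.60. Insurer: $1686 − $674.40 = $1011.60.
Bill 4, $839: deductible met; 40% of $839 = $335.60. Traveler owes $335.60 (running OOP $6669.20). Insurer: $839 − $335.60 = $503.40.
Bill 5, $288: 40% coinsurance on $288 = $115.20. That would push OOP to $6784.40, over the $6675 cap, so traveler pays $6675 − $6669.20 = $5.80. Insurer: $288 − $5.80 = $282.20.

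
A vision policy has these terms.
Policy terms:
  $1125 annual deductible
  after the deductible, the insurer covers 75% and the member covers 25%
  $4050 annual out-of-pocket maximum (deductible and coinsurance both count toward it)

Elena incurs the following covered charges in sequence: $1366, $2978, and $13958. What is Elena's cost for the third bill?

$2120.25

Claim 1 — $1366: $1125 finishes the deductible; $241 goes to coinsurance; member's 25% is $60.25. Member owes $1185.25 (running OOP $1185.25).
Claim 2 — $2978: deductible already satisfied, so member's share is 25% × $2978 = $744.50. Cost to member: $744.50. OOP to date $1929.75.
Claim 3 — $13958: deductible already satisfied, so member's share is 25% × $13958 = $3489.50. OOP would hit $5419.25 > $4050, so the cap limits the member to $4050 − $1929.75 = $2120.25.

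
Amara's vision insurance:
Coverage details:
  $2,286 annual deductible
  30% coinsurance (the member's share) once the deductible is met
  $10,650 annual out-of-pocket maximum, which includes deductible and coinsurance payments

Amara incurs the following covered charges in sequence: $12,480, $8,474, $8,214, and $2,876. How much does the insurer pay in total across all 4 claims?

Bill 1, $12,480: $2,286 to deductible, leaving $10,194; member's 30% is $3,058.20. Member owes $5,344.20 (running OOP $5,344.20). Plan pays $12,480 − $5,344.20 = $7,135.80.
Bill 2, $8,474: deductible met; 30% of $8,474 = $2,542.20. Cost to member: $2,542.20. OOP to date $7,886.40. Insurer: $8,474 − $2,542.20 = $5,931.80.
Bill 3, $8,214: 30% coinsurance on $8,214 = $2,464.20. Member owes $2,464.20 (running OOP $10,350.60). Plan pays $8,214 − $2,464.20 = $5,749.80.
Bill 4, $2,876: deductible met; 30% of $2,876 = $862.80. Adding that to $10,350.60 gives $11,213.40, past the $10,650 cap; member pays only $10,650 − $10,350.60 = $299.40. Insurer: $2,876 − $299.40 = $2,576.60.
Insurer total: $7,135.80 + $5,931.80 + $5,749.80 + $2,576.60 = $21,394.

$21,394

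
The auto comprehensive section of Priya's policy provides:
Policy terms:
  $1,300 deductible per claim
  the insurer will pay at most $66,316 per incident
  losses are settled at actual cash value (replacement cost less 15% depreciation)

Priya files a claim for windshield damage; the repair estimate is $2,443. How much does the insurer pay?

At 15% depreciation, ACV = $2,443 − $366.45 = $2,076.55.
Less the $1,300 deductible: $2,076.55 − $1,300 = $776.55.
That's under the $66,316 cap, so the insurer reimburses the full $776.55.

$776.55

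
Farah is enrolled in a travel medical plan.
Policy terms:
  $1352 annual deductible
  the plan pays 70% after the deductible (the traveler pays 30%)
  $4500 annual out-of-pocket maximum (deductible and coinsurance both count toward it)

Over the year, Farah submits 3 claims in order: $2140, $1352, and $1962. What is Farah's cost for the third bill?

Claim 1 ($2140): $1352 finishes the deductible; $788 goes to coinsurance; traveler's 30% is $236.40. Traveler owes $1588.40 (running OOP $1588.40).
Claim 2 ($1352): deductible met; 30% of $1352 = $405.60. Cost to traveler: $405.60. OOP to date $1994.
Claim 3 ($1962): deductible already satisfied, so traveler's share is 30% × $1962 = $588.60. Traveler owes $588.60 (running OOP $2582.60).

$588.60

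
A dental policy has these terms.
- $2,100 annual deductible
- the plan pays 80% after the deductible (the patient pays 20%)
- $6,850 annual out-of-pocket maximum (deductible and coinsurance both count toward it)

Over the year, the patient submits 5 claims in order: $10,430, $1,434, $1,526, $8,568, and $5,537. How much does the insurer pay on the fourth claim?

$6,854.40

#1 ($10,430): $2,100 to deductible, leaving $8,330; 20% of $8,330 = $1,666. Cost to patient: $3,766. OOP to date $3,766. Insurer: $10,430 − $3,766 = $6,664.
#2 ($1,434): deductible already satisfied, so patient's share is 20% × $1,434 = $286.80. Cost to patient: $286.80. OOP to date $4,052.80. Insurer: $1,434 − $286.80 = $1,147.20.
#3 ($1,526): deductible already satisfied, so patient's share is 20% × $1,526 = $305.20. Patient owes $305.20 (running OOP $4,358). Plan pays $1,526 − $305.20 = $1,220.80.
#4 ($8,568): 20% coinsurance on $8,568 = $1,713.60. Cost to patient: $1,713.60. OOP to date $6,071.60. Insurer: $8,568 − $1,713.60 = $6,854.40.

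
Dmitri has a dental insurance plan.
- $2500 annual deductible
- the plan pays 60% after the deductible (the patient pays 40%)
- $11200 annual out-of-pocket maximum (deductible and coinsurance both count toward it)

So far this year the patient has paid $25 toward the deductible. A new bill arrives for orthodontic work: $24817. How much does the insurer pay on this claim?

$25 of the $2500 deductible is already met, leaving $2475.
The remaining $22342 (= $24817 − $2475) moves to coinsurance.
40% of $22342 = $8936.80 falls to the patient.
Patient responsibility before any cap: $2475 + $8936.80 = $11411.80.
That would bring total out-of-pocket to $11436.80, past the $11200 cap. The patient is capped at $11200 − $25 = $11175 on this claim.
The plan picks up $24817 − $11175 = $13642.

$13642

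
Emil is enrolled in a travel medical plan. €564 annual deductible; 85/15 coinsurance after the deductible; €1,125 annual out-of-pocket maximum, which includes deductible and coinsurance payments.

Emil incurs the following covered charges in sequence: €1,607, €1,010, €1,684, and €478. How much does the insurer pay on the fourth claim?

Claim 1 (€1,607): €564 finishes the deductible; €1,043 goes to coinsurance; 15% of €1,043 = €156.45. Traveler owes €720.45 (running OOP €720.45). Plan pays €1,607 − €720.45 = €886.55.
Claim 2 (€1,010): deductible met; 15% of €1,010 = €151.50. Traveler owes €151.50 (running OOP €871.95). Insurer: €1,010 − €151.50 = €858.50.
Claim 3 (€1,684): 15% coinsurance on €1,684 = €252.60. Cost to traveler: €252.60. OOP to date €1,124.55. Insurer: €1,684 − €252.60 = €1,431.40.
Claim 4 (€478): deductible already satisfied, so traveler's share is 15% × €478 = €71.70. Adding that to €1,124.55 gives €1,196.25, past the €1,125 cap; traveler pays only €1,125 − €1,124.55 = €0.45. Plan pays €478 − €0.45 = €477.55.

€477.55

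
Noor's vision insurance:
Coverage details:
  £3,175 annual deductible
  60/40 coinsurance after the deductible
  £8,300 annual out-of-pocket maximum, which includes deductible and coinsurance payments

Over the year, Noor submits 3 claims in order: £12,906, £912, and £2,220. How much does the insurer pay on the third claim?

Claim 1 (£12,906): deductible takes £3,175, £9,731 remains; coinsurance £9,731 × 40% = £3,892.40. Cost to member: £7,067.40. OOP to date £7,067.40. Plan pays £12,906 − £7,067.40 = £5,838.60.
Claim 2 (£912): 40% coinsurance on £912 = £364.80. Member pays £364.80; OOP now £7,432.20. Insurer: £912 − £364.80 = £547.20.
Claim 3 (£2,220): 40% coinsurance on £2,220 = £888. OOP would hit £8,320.20 > £8,300, so the cap limits the member to £8,300 − £7,432.20 = £867.80. Plan pays £2,220 − £867.80 = £1,352.20.

£1,352.20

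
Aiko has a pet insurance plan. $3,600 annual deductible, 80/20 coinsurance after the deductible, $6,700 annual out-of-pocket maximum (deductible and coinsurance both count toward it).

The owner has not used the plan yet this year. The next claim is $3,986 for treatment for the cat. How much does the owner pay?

$3,677.20

Deductible not yet touched, so the first $3,600 of the bill goes to the deductible.
That leaves $3,986 − $3,600 = $386 for coinsurance.
Coinsurance: $386 × 20% = $77.20.
Owner responsibility before any cap: $3,600 + $77.20 = $3,677.20.
Year-to-date out-of-pocket becomes $0 + $3,677.20 = $3,677.20, still under the $6,700 maximum, so no cap applies.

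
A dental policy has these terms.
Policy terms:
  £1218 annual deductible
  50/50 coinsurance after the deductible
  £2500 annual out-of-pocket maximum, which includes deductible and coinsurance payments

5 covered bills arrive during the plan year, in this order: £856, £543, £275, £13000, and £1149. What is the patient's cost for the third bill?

Bill 1, £856: all of it applies to the deductible. Cost to patient: £856. OOP to date £856.
Bill 2, £543: deductible takes £362, £181 remains; coinsurance £181 × 50% = £90.50. Patient owes £452.50 (running OOP £1308.50).
Bill 3, £275: deductible already satisfied, so patient's share is 50% × £275 = £137.50. Patient pays £137.50; OOP now £1446.

£137.50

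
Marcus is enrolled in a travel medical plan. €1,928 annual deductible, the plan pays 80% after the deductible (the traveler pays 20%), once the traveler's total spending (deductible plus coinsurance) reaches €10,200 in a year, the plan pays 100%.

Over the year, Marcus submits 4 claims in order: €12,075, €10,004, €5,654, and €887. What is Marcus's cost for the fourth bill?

€177.40

Claim 1 (€12,075): €1,928 finishes the deductible; €10,147 goes to coinsurance; coinsurance €10,147 × 20% = €2,029.40. Traveler pays €3,957.40; OOP now €3,957.40.
Claim 2 (€10,004): deductible met; 20% of €10,004 = €2,000.80. Traveler owes €2,000.80 (running OOP €5,958.20).
Claim 3 (€5,654): 20% coinsurance on €5,654 = €1,130.80. Traveler pays €1,130.80; OOP now €7,089.
Claim 4 (€887): deductible already satisfied, so traveler's share is 20% × €887 = €177.40. Cost to traveler: €177.40. OOP to date €7,266.40.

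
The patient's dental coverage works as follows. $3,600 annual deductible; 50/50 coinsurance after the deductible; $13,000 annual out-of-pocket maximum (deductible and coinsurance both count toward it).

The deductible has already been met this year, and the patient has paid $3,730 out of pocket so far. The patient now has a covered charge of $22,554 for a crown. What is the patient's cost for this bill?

$9,270

With the deductible met, the entire $22,554 is subject to coinsurance.
Coinsurance: $22,554 × 50% = $11,277.
Year-to-date out-of-pocket would reach $3,730 + $11,277 = $15,007, above the $13,000 maximum, so the patient pays only $13,000 − $3,730 = $9,270.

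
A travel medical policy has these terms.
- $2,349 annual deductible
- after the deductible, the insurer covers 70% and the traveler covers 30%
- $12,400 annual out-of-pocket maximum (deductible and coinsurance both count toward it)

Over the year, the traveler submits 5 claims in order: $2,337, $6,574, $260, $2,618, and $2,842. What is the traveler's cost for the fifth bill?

$852.60

#1 ($2,337): fully absorbed by the deductible. Cost to traveler: $2,337. OOP to date $2,337.
#2 ($6,574): deductible takes $12, $6,562 remains; traveler's 30% is $1,968.60. Traveler pays $1,980.60; OOP now $4,317.60.
#3 ($260): deductible already satisfied, so traveler's share is 30% × $260 = $78. Traveler owes $78 (running OOP $4,395.60).
#4 ($2,618): deductible met; 30% of $2,618 = $785.40. Traveler owes $785.40 (running OOP $5,181).
#5 ($2,842): deductible met; 30% of $2,842 = $852.60. Traveler pays $852.60; OOP now $6,033.60.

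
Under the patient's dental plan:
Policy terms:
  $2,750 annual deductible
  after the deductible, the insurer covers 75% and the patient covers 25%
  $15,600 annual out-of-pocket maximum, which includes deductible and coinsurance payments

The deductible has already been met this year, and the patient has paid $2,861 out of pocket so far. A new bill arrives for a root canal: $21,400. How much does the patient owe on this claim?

$5,350

The deductible is already satisfied, so the full bill goes to coinsurance.
25% of $21,400 = $5,350 falls to the patient.
Total out-of-pocket so far would be $2,861 + $5,350 = $8,211, below the $15,600 cap — no reduction.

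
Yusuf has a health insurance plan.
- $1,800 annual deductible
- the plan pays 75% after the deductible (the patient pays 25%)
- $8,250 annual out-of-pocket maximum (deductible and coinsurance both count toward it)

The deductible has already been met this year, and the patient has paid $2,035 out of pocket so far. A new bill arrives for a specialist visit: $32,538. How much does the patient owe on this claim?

$6,215

The deductible is already satisfied, so the full bill goes to coinsurance.
25% of $32,538 = $8,134.50 falls to the patient.
Adding $8,134.50 to the $2,035 already spent would give $10,169.50, which exceeds the $8,250 cap; the patient pays just $8,250 − $2,035 = $6,215.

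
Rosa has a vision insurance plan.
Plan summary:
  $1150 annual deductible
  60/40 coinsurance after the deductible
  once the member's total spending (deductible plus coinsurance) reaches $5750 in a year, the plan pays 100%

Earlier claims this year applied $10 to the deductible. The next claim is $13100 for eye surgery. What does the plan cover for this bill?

$7360

Deductible still to meet: $1150 − $10 = $1140.
After the $1140 deductible portion, $13100 − $1140 = $11960 is subject to coinsurance.
Member's 40% share of $11960 is $4784.
That puts the member's cost at $1140 + $4784 = $5924 before any cap.
That would bring total out-of-pocket to $5934, past the $5750 cap. The member is capped at $5750 − $10 = $5740 on this claim.
The insurer covers the remainder: $13100 − $5740 = $7360.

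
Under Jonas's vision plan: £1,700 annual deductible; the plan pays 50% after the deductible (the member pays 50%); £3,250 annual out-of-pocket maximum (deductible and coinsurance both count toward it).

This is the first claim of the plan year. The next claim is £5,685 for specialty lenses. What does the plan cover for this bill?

£2,435

Nothing has been paid toward the £1,700 deductible, so the first £1,700 of this charge is applied there.
That leaves £5,685 − £1,700 = £3,985 for coinsurance.
Coinsurance: £3,985 × 50% = £1,992.50.
Member responsibility before any cap: £1,700 + £1,992.50 = £3,692.50.
Year-to-date out-of-pocket would reach £0 + £3,692.50 = £3,692.50, above the £3,250 maximum, so the member pays only £3,250 − £0 = £3,250.
Insurer pays the balance: £5,685 − £3,250 = £2,435.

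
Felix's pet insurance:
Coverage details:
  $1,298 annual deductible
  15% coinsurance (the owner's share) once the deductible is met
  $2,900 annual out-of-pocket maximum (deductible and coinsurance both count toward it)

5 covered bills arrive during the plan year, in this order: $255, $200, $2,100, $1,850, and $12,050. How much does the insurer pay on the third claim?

$1,068.45

Claim 1 ($255): fully absorbed by the deductible. Cost to owner: $255. OOP to date $255. Insurer: $255 − $255 = $0.
Claim 2 ($200): entire amount goes to the deductible. Owner pays $200; OOP now $455. Insurer: $200 − $200 = $0.
Claim 3 ($2,100): deductible takes $843, $1,257 remains; owner's 15% is $188.55. Owner pays $1,031.55; OOP now $1,486.55. Insurer: $2,100 − $1,031.55 = $1,068.45.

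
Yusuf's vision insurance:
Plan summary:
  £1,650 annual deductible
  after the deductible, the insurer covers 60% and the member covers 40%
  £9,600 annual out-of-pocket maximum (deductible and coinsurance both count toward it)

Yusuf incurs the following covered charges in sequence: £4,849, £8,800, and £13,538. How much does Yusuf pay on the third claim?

Bill 1, £4,849: £1,650 to deductible, leaving £3,199; coinsurance £3,199 × 40% = £1,279.60. Cost to member: £2,929.60. OOP to date £2,929.60.
Bill 2, £8,800: deductible already satisfied, so member's share is 40% × £8,800 = £3,520. Cost to member: £3,520. OOP to date £6,449.60.
Bill 3, £13,538: 40% coinsurance on £13,538 = £5,415.20. OOP would hit £11,864.80 > £9,600, so the cap limits the member to £9,600 − £6,449.60 = £3,150.40.

£3,150.40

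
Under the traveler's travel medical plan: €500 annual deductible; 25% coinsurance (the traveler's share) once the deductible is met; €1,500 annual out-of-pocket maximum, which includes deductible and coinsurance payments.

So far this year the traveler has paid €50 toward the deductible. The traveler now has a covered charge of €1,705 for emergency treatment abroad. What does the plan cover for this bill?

€941.25

Deductible still to meet: €500 − €50 = €450.
The remaining €1,255 (= €1,705 − €450) moves to coinsurance.
Coinsurance: €1,255 × 25% = €313.75.
Traveler responsibility before any cap: €450 + €313.75 = €763.75.
Total out-of-pocket so far would be €50 + €763.75 = €813.75, below the €1,500 cap — no reduction.
Insurer pays the balance: €1,705 − €763.75 = €941.25.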